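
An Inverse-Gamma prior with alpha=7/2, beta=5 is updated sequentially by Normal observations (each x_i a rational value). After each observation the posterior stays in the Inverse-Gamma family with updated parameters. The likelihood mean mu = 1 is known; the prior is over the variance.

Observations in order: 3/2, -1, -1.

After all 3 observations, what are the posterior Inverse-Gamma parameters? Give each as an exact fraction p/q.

alpha=5, beta=73/8

obs 1: x=3/2 → posterior Inverse-Gamma(4, 41/8)
obs 2: x=-1 → posterior Inverse-Gamma(9/2, 57/8)
obs 3: x=-1 → posterior Inverse-Gamma(5, 73/8)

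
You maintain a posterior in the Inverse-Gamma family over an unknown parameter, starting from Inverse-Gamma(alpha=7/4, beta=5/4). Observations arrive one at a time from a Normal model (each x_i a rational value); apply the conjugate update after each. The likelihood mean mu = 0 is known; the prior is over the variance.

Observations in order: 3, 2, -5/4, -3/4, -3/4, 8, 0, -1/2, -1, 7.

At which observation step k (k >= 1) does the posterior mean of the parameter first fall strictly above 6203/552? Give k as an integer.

obs 1: x=3 → posterior Inverse-Gamma(9/4, 23/4)
obs 2: x=2 → posterior Inverse-Gamma(11/4, 31/4)
obs 3: x=-5/4 → posterior Inverse-Gamma(13/4, 273/32)
obs 4: x=-3/4 → posterior Inverse-Gamma(15/4, 141/16)
obs 5: x=-3/4 → posterior Inverse-Gamma(17/4, 291/32)
obs 6: x=8 → posterior Inverse-Gamma(19/4, 1315/32)
obs 7: x=0 → posterior Inverse-Gamma(21/4, 1315/32)
obs 8: x=-1/2 → posterior Inverse-Gamma(23/4, 1319/32)
obs 9: x=-1 → posterior Inverse-Gamma(25/4, 1335/32)
obs 10: x=7 → posterior Inverse-Gamma(27/4, 2119/32)

k = 10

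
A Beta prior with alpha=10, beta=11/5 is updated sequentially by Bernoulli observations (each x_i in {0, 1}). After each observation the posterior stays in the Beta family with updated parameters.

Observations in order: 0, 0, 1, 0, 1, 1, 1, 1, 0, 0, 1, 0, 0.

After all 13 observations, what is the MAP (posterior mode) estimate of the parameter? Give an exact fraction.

75/116

obs 1: x=0 → posterior Beta(10, 16/5)
obs 2: x=0 → posterior Beta(10, 21/5)
obs 3: x=1 → posterior Beta(11, 21/5)
obs 4: x=0 → posterior Beta(11, 26/5)
obs 5: x=1 → posterior Beta(12, 26/5)
obs 6: x=1 → posterior Beta(13, 26/5)
obs 7: x=1 → posterior Beta(14, 26/5)
obs 8: x=1 → posterior Beta(15, 26/5)
obs 9: x=0 → posterior Beta(15, 31/5)
obs 10: x=0 → posterior Beta(15, 36/5)
obs 11: x=1 → posterior Beta(16, 36/5)
obs 12: x=0 → posterior Beta(16, 41/5)
obs 13: x=0 → posterior Beta(16, 46/5)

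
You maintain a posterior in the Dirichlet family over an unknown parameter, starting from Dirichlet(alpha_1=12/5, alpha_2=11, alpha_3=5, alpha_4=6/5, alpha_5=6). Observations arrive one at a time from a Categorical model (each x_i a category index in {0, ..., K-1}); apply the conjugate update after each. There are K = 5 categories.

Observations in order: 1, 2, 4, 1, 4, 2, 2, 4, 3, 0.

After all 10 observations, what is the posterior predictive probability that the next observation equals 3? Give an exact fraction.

11/178

obs 1: x=1 → posterior Dirichlet(12/5, 12, 5, 6/5, 6)
obs 2: x=2 → posterior Dirichlet(12/5, 12, 6, 6/5, 6)
obs 3: x=4 → posterior Dirichlet(12/5, 12, 6, 6/5, 7)
obs 4: x=1 → posterior Dirichlet(12/5, 13, 6, 6/5, 7)
obs 5: x=4 → posterior Dirichlet(12/5, 13, 6, 6/5, 8)
obs 6: x=2 → posterior Dirichlet(12/5, 13, 7, 6/5, 8)
obs 7: x=2 → posterior Dirichlet(12/5, 13, 8, 6/5, 8)
obs 8: x=4 → posterior Dirichlet(12/5, 13, 8, 6/5, 9)
obs 9: x=3 → posterior Dirichlet(12/5, 13, 8, 11/5, 9)
obs 10: x=0 → posterior Dirichlet(17/5, 13, 8, 11/5, 9)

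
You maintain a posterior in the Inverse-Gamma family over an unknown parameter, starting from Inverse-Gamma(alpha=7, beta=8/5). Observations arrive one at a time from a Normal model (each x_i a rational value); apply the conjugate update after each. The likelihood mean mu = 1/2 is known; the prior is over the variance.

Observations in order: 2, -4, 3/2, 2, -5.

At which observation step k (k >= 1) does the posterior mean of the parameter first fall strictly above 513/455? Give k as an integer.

obs 1: x=2 → posterior Inverse-Gamma(15/2, 109/40)
obs 2: x=-4 → posterior Inverse-Gamma(8, 257/20)
obs 3: x=3/2 → posterior Inverse-Gamma(17/2, 267/20)
obs 4: x=2 → posterior Inverse-Gamma(9, 579/40)
obs 5: x=-5 → posterior Inverse-Gamma(19/2, 148/5)

k = 2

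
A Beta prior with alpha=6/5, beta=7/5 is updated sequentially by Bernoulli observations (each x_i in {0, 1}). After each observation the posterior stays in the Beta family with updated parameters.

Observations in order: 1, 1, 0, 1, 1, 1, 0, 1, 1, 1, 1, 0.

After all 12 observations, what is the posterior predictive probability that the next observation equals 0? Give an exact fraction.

obs 1: x=1 → posterior Beta(11/5, 7/5)
obs 2: x=1 → posterior Beta(16/5, 7/5)
obs 3: x=0 → posterior Beta(16/5, 12/5)
obs 4: x=1 → posterior Beta(21/5, 12/5)
obs 5: x=1 → posterior Beta(26/5, 12/5)
obs 6: x=1 → posterior Beta(31/5, 12/5)
obs 7: x=0 → posterior Beta(31/5, 17/5)
obs 8: x=1 → posterior Beta(36/5, 17/5)
obs 9: x=1 → posterior Beta(41/5, 17/5)
obs 10: x=1 → posterior Beta(46/5, 17/5)
obs 11: x=1 → posterior Beta(51/5, 17/5)
obs 12: x=0 → posterior Beta(51/5, 22/5)

22/73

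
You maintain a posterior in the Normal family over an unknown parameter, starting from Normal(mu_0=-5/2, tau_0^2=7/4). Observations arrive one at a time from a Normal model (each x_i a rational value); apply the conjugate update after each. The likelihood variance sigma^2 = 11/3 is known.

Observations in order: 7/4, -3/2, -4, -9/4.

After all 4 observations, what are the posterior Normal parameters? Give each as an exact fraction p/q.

obs 1: x=7/4 → posterior Normal(-293/260, 77/65)
obs 2: x=-3/2 → posterior Normal(-419/344, 77/86)
obs 3: x=-4 → posterior Normal(-755/428, 77/107)
obs 4: x=-9/4 → posterior Normal(-59/32, 77/128)

mu_0=-59/32, tau_0^2=77/128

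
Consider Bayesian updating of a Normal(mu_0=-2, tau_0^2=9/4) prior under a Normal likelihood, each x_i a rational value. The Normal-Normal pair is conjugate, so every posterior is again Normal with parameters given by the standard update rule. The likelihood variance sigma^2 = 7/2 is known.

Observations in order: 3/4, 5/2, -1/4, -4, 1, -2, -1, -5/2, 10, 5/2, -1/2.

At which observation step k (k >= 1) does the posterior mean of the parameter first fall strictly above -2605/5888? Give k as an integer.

obs 1: x=3/4 → posterior Normal(-85/92, 63/46)
obs 2: x=5/2 → posterior Normal(5/128, 63/64)
obs 3: x=-1/4 → posterior Normal(-1/41, 63/82)
obs 4: x=-4 → posterior Normal(-37/50, 63/100)
obs 5: x=1 → posterior Normal(-28/59, 63/118)
obs 6: x=-2 → posterior Normal(-23/34, 63/136)
obs 7: x=-1 → posterior Normal(-5/7, 9/22)
obs 8: x=-5/2 → posterior Normal(-155/172, 63/172)
obs 9: x=10 → posterior Normal(5/38, 63/190)
obs 10: x=5/2 → posterior Normal(35/104, 63/208)
obs 11: x=-1/2 → posterior Normal(61/226, 63/226)

k = 2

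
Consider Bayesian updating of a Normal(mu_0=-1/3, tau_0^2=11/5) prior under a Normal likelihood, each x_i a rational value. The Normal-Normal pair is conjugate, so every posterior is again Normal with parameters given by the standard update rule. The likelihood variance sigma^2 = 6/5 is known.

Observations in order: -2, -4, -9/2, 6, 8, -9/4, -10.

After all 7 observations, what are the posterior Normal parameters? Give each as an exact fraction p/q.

mu_0=-393/332, tau_0^2=66/415

obs 1: x=-2 → posterior Normal(-24/17, 66/85)
obs 2: x=-4 → posterior Normal(-17/7, 33/70)
obs 3: x=-9/2 → posterior Normal(-235/78, 22/65)
obs 4: x=6 → posterior Normal(-103/100, 33/125)
obs 5: x=8 → posterior Normal(73/122, 66/305)
obs 6: x=-9/4 → posterior Normal(47/288, 11/60)
obs 7: x=-10 → posterior Normal(-393/332, 66/415)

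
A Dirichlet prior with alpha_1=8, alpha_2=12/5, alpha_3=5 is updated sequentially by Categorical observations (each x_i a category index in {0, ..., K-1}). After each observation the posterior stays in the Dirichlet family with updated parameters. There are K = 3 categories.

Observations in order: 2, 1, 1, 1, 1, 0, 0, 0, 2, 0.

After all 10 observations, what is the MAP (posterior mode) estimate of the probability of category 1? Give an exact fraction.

obs 1: x=2 → posterior Dirichlet(8, 12/5, 6)
obs 2: x=1 → posterior Dirichlet(8, 17/5, 6)
obs 3: x=1 → posterior Dirichlet(8, 22/5, 6)
obs 4: x=1 → posterior Dirichlet(8, 27/5, 6)
obs 5: x=1 → posterior Dirichlet(8, 32/5, 6)
obs 6: x=0 → posterior Dirichlet(9, 32/5, 6)
obs 7: x=0 → posterior Dirichlet(10, 32/5, 6)
obs 8: x=0 → posterior Dirichlet(11, 32/5, 6)
obs 9: x=2 → posterior Dirichlet(11, 32/5, 7)
obs 10: x=0 → posterior Dirichlet(12, 32/5, 7)

27/112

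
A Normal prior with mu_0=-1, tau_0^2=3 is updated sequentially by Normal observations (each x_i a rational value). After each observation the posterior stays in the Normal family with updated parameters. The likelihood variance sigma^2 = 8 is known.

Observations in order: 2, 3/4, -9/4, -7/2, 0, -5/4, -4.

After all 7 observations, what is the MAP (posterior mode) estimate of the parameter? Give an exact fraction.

obs 1: x=2 → posterior Normal(-2/11, 24/11)
obs 2: x=3/4 → posterior Normal(1/56, 12/7)
obs 3: x=-9/4 → posterior Normal(-13/34, 24/17)
obs 4: x=-7/2 → posterior Normal(-17/20, 6/5)
obs 5: x=0 → posterior Normal(-17/23, 24/23)
obs 6: x=-5/4 → posterior Normal(-83/104, 12/13)
obs 7: x=-4 → posterior Normal(-131/116, 24/29)

-131/116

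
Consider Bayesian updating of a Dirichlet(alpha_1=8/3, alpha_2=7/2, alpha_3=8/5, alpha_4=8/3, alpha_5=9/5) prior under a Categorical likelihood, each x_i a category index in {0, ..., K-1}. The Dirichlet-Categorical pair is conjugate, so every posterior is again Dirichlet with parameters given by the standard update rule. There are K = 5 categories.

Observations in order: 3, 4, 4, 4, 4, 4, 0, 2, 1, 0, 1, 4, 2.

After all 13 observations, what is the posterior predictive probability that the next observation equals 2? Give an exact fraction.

obs 1: x=3 → posterior Dirichlet(8/3, 7/2, 8/5, 11/3, 9/5)
obs 2: x=4 → posterior Dirichlet(8/3, 7/2, 8/5, 11/3, 14/5)
obs 3: x=4 → posterior Dirichlet(8/3, 7/2, 8/5, 11/3, 19/5)
obs 4: x=4 → posterior Dirichlet(8/3, 7/2, 8/5, 11/3, 24/5)
obs 5: x=4 → posterior Dirichlet(8/3, 7/2, 8/5, 11/3, 29/5)
obs 6: x=4 → posterior Dirichlet(8/3, 7/2, 8/5, 11/3, 34/5)
obs 7: x=0 → posterior Dirichlet(11/3, 7/2, 8/5, 11/3, 34/5)
obs 8: x=2 → posterior Dirichlet(11/3, 7/2, 13/5, 11/3, 34/5)
obs 9: x=1 → posterior Dirichlet(11/3, 9/2, 13/5, 11/3, 34/5)
obs 10: x=0 → posterior Dirichlet(14/3, 9/2, 13/5, 11/3, 34/5)
obs 11: x=1 → posterior Dirichlet(14/3, 11/2, 13/5, 11/3, 34/5)
obs 12: x=4 → posterior Dirichlet(14/3, 11/2, 13/5, 11/3, 39/5)
obs 13: x=2 → posterior Dirichlet(14/3, 11/2, 18/5, 11/3, 39/5)

108/757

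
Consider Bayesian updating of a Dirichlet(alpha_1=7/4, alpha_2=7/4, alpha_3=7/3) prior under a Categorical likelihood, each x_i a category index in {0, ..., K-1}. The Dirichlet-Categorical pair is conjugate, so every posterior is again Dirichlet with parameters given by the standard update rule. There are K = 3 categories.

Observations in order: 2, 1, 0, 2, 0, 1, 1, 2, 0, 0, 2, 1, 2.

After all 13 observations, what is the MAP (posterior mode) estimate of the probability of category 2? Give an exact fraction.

obs 1: x=2 → posterior Dirichlet(7/4, 7/4, 10/3)
obs 2: x=1 → posterior Dirichlet(7/4, 11/4, 10/3)
obs 3: x=0 → posterior Dirichlet(11/4, 11/4, 10/3)
obs 4: x=2 → posterior Dirichlet(11/4, 11/4, 13/3)
obs 5: x=0 → posterior Dirichlet(15/4, 11/4, 13/3)
obs 6: x=1 → posterior Dirichlet(15/4, 15/4, 13/3)
obs 7: x=1 → posterior Dirichlet(15/4, 19/4, 13/3)
obs 8: x=2 → posterior Dirichlet(15/4, 19/4, 16/3)
obs 9: x=0 → posterior Dirichlet(19/4, 19/4, 16/3)
obs 10: x=0 → posterior Dirichlet(23/4, 19/4, 16/3)
obs 11: x=2 → posterior Dirichlet(23/4, 19/4, 19/3)
obs 12: x=1 → posterior Dirichlet(23/4, 23/4, 19/3)
obs 13: x=2 → posterior Dirichlet(23/4, 23/4, 22/3)

2/5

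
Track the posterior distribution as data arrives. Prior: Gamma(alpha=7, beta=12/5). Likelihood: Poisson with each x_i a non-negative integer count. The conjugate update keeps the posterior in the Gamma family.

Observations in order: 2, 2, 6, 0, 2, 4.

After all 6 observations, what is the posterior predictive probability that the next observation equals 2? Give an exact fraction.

obs 1: x=2 → posterior Gamma(9, 17/5)
obs 2: x=2 → posterior Gamma(11, 22/5)
obs 3: x=6 → posterior Gamma(17, 27/5)
obs 4: x=0 → posterior Gamma(17, 32/5)
obs 5: x=2 → posterior Gamma(19, 37/5)
obs 6: x=4 → posterior Gamma(23, 42/5)

149136095896900625723015810782632031027200/634521655111682889954832468816559036741807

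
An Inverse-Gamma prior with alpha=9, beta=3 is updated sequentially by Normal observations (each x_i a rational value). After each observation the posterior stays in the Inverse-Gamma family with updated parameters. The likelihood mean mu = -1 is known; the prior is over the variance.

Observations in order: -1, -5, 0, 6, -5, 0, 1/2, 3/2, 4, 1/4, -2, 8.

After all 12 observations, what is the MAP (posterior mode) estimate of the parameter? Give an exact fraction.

3297/512

obs 1: x=-1 → posterior Inverse-Gamma(19/2, 3)
obs 2: x=-5 → posterior Inverse-Gamma(10, 11)
obs 3: x=0 → posterior Inverse-Gamma(21/2, 23/2)
obs 4: x=6 → posterior Inverse-Gamma(11, 36)
obs 5: x=-5 → posterior Inverse-Gamma(23/2, 44)
obs 6: x=0 → posterior Inverse-Gamma(12, 89/2)
obs 7: x=1/2 → posterior Inverse-Gamma(25/2, 365/8)
obs 8: x=3/2 → posterior Inverse-Gamma(13, 195/4)
obs 9: x=4 → posterior Inverse-Gamma(27/2, 245/4)
obs 10: x=1/4 → posterior Inverse-Gamma(14, 1985/32)
obs 11: x=-2 → posterior Inverse-Gamma(29/2, 2001/32)
obs 12: x=8 → posterior Inverse-Gamma(15, 3297/32)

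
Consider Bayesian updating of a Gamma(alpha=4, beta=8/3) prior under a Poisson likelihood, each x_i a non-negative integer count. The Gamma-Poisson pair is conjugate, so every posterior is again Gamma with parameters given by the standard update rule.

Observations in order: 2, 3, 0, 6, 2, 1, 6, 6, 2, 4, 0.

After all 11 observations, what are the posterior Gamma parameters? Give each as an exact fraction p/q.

alpha=36, beta=41/3

obs 1: x=2 → posterior Gamma(6, 11/3)
obs 2: x=3 → posterior Gamma(9, 14/3)
obs 3: x=0 → posterior Gamma(9, 17/3)
obs 4: x=6 → posterior Gamma(15, 20/3)
obs 5: x=2 → posterior Gamma(17, 23/3)
obs 6: x=1 → posterior Gamma(18, 26/3)
obs 7: x=6 → posterior Gamma(24, 29/3)
obs 8: x=6 → posterior Gamma(30, 32/3)
obs 9: x=2 → posterior Gamma(32, 35/3)
obs 10: x=4 → posterior Gamma(36, 38/3)
obs 11: x=0 → posterior Gamma(36, 41/3)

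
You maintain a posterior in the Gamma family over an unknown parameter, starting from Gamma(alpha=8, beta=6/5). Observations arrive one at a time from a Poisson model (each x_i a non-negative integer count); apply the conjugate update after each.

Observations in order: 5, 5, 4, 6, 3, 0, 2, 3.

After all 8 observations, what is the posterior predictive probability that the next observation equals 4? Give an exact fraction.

obs 1: x=5 → posterior Gamma(13, 11/5)
obs 2: x=5 → posterior Gamma(18, 16/5)
obs 3: x=4 → posterior Gamma(22, 21/5)
obs 4: x=6 → posterior Gamma(28, 26/5)
obs 5: x=3 → posterior Gamma(31, 31/5)
obs 6: x=0 → posterior Gamma(31, 36/5)
obs 7: x=2 → posterior Gamma(33, 41/5)
obs 8: x=3 → posterior Gamma(36, 46/5)

4131051747685496370321665997932428409532997857955997573542051840000/22313337504024297614064659495532924131349383538761037746661102716889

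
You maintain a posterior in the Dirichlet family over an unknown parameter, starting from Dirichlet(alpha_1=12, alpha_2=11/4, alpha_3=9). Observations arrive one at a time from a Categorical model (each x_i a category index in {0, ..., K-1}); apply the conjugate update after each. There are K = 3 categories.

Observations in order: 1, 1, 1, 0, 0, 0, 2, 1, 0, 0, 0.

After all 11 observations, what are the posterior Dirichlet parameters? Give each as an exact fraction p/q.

alpha_1=18, alpha_2=27/4, alpha_3=10

obs 1: x=1 → posterior Dirichlet(12, 15/4, 9)
obs 2: x=1 → posterior Dirichlet(12, 19/4, 9)
obs 3: x=1 → posterior Dirichlet(12, 23/4, 9)
obs 4: x=0 → posterior Dirichlet(13, 23/4, 9)
obs 5: x=0 → posterior Dirichlet(14, 23/4, 9)
obs 6: x=0 → posterior Dirichlet(15, 23/4, 9)
obs 7: x=2 → posterior Dirichlet(15, 23/4, 10)
obs 8: x=1 → posterior Dirichlet(15, 27/4, 10)
obs 9: x=0 → posterior Dirichlet(16, 27/4, 10)
obs 10: x=0 → posterior Dirichlet(17, 27/4, 10)
obs 11: x=0 → posterior Dirichlet(18, 27/4, 10)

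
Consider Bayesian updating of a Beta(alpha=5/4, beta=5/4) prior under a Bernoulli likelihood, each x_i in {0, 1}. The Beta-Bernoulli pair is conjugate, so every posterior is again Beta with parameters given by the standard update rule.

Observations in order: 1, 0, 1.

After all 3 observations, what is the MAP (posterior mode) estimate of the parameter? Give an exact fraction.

obs 1: x=1 → posterior Beta(9/4, 5/4)
obs 2: x=0 → posterior Beta(9/4, 9/4)
obs 3: x=1 → posterior Beta(13/4, 9/4)

9/14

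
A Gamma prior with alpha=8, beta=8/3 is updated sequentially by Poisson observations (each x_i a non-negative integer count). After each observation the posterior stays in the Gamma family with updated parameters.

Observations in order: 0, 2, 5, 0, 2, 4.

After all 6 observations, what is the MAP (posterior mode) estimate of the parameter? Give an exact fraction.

30/13

obs 1: x=0 → posterior Gamma(8, 11/3)
obs 2: x=2 → posterior Gamma(10, 14/3)
obs 3: x=5 → posterior Gamma(15, 17/3)
obs 4: x=0 → posterior Gamma(15, 20/3)
obs 5: x=2 → posterior Gamma(17, 23/3)
obs 6: x=4 → posterior Gamma(21, 26/3)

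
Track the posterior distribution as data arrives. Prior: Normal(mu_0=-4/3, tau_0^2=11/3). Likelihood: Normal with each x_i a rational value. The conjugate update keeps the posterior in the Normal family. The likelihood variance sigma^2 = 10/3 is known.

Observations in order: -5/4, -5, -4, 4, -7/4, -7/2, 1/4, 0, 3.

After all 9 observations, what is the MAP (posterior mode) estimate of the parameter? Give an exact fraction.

-1249/1308

obs 1: x=-5/4 → posterior Normal(-325/252, 110/63)
obs 2: x=-5 → posterior Normal(-985/384, 55/48)
obs 3: x=-4 → posterior Normal(-1513/516, 110/129)
obs 4: x=4 → posterior Normal(-985/648, 55/81)
obs 5: x=-7/4 → posterior Normal(-304/195, 22/39)
obs 6: x=-7/2 → posterior Normal(-839/456, 55/114)
obs 7: x=1/4 → posterior Normal(-1645/1044, 110/261)
obs 8: x=0 → posterior Normal(-235/168, 55/147)
obs 9: x=3 → posterior Normal(-1249/1308, 110/327)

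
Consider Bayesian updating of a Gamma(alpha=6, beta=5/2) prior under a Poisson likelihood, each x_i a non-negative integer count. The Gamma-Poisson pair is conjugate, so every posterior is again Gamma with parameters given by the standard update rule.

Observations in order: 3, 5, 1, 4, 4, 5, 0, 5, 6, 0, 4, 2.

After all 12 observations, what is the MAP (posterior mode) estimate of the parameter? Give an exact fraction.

obs 1: x=3 → posterior Gamma(9, 7/2)
obs 2: x=5 → posterior Gamma(14, 9/2)
obs 3: x=1 → posterior Gamma(15, 11/2)
obs 4: x=4 → posterior Gamma(19, 13/2)
obs 5: x=4 → posterior Gamma(23, 15/2)
obs 6: x=5 → posterior Gamma(28, 17/2)
obs 7: x=0 → posterior Gamma(28, 19/2)
obs 8: x=5 → posterior Gamma(33, 21/2)
obs 9: x=6 → posterior Gamma(39, 23/2)
obs 10: x=0 → posterior Gamma(39, 25/2)
obs 11: x=4 → posterior Gamma(43, 27/2)
obs 12: x=2 → posterior Gamma(45, 29/2)

88/29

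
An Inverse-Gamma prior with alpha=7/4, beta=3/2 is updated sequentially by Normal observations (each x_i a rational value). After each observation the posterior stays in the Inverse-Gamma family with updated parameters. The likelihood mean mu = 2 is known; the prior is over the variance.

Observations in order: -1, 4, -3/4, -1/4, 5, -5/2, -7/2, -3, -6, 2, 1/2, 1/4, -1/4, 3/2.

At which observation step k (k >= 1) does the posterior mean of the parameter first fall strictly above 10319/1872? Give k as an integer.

obs 1: x=-1 → posterior Inverse-Gamma(9/4, 6)
obs 2: x=4 → posterior Inverse-Gamma(11/4, 8)
obs 3: x=-3/4 → posterior Inverse-Gamma(13/4, 377/32)
obs 4: x=-1/4 → posterior Inverse-Gamma(15/4, 229/16)
obs 5: x=5 → posterior Inverse-Gamma(17/4, 301/16)
obs 6: x=-5/2 → posterior Inverse-Gamma(19/4, 463/16)
obs 7: x=-7/2 → posterior Inverse-Gamma(21/4, 705/16)
obs 8: x=-3 → posterior Inverse-Gamma(23/4, 905/16)
obs 9: x=-6 → posterior Inverse-Gamma(25/4, 1417/16)
obs 10: x=2 → posterior Inverse-Gamma(27/4, 1417/16)
obs 11: x=1/2 → posterior Inverse-Gamma(29/4, 1435/16)
obs 12: x=1/4 → posterior Inverse-Gamma(31/4, 2919/32)
obs 13: x=-1/4 → posterior Inverse-Gamma(33/4, 375/4)
obs 14: x=3/2 → posterior Inverse-Gamma(35/4, 751/8)

k = 5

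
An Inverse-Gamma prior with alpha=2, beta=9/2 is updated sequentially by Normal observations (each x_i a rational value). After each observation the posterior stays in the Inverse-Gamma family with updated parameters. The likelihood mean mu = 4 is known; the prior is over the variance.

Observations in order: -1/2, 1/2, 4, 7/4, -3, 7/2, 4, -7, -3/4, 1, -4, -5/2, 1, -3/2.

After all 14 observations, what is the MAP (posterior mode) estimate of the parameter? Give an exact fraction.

3151/160

obs 1: x=-1/2 → posterior Inverse-Gamma(5/2, 117/8)
obs 2: x=1/2 → posterior Inverse-Gamma(3, 83/4)
obs 3: x=4 → posterior Inverse-Gamma(7/2, 83/4)
obs 4: x=7/4 → posterior Inverse-Gamma(4, 745/32)
obs 5: x=-3 → posterior Inverse-Gamma(9/2, 1529/32)
obs 6: x=7/2 → posterior Inverse-Gamma(5, 1533/32)
obs 7: x=4 → posterior Inverse-Gamma(11/2, 1533/32)
obs 8: x=-7 → posterior Inverse-Gamma(6, 3469/32)
obs 9: x=-3/4 → posterior Inverse-Gamma(13/2, 1915/16)
obs 10: x=1 → posterior Inverse-Gamma(7, 1987/16)
obs 11: x=-4 → posterior Inverse-Gamma(15/2, 2499/16)
obs 12: x=-5/2 → posterior Inverse-Gamma(8, 2837/16)
obs 13: x=1 → posterior Inverse-Gamma(17/2, 2909/16)
obs 14: x=-3/2 → posterior Inverse-Gamma(9, 3151/16)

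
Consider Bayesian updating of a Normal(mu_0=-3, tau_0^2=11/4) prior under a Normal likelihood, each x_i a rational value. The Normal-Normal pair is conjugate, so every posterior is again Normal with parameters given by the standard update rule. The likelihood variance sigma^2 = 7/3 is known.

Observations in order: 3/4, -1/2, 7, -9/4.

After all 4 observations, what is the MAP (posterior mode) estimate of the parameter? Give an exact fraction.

obs 1: x=3/4 → posterior Normal(-237/244, 77/61)
obs 2: x=-1/2 → posterior Normal(-303/376, 77/94)
obs 3: x=7 → posterior Normal(621/508, 77/127)
obs 4: x=-9/4 → posterior Normal(81/160, 77/160)

81/160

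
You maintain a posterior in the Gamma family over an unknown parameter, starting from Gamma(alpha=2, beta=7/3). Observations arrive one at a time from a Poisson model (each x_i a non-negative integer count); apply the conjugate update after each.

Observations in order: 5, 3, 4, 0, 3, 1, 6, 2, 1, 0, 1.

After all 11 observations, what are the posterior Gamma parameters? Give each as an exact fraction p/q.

alpha=28, beta=40/3

obs 1: x=5 → posterior Gamma(7, 10/3)
obs 2: x=3 → posterior Gamma(10, 13/3)
obs 3: x=4 → posterior Gamma(14, 16/3)
obs 4: x=0 → posterior Gamma(14, 19/3)
obs 5: x=3 → posterior Gamma(17, 22/3)
obs 6: x=1 → posterior Gamma(18, 25/3)
obs 7: x=6 → posterior Gamma(24, 28/3)
obs 8: x=2 → posterior Gamma(26, 31/3)
obs 9: x=1 → posterior Gamma(27, 34/3)
obs 10: x=0 → posterior Gamma(27, 37/3)
obs 11: x=1 → posterior Gamma(28, 40/3)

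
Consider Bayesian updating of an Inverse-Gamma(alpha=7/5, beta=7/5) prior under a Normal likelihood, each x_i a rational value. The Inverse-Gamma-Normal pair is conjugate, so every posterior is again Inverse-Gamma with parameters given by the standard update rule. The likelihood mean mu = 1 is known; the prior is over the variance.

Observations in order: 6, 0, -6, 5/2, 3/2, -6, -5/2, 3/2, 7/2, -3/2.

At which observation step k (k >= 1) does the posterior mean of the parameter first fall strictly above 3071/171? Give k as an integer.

obs 1: x=6 → posterior Inverse-Gamma(19/10, 139/10)
obs 2: x=0 → posterior Inverse-Gamma(12/5, 72/5)
obs 3: x=-6 → posterior Inverse-Gamma(29/10, 389/10)
obs 4: x=5/2 → posterior Inverse-Gamma(17/5, 1601/40)
obs 5: x=3/2 → posterior Inverse-Gamma(39/10, 803/20)
obs 6: x=-6 → posterior Inverse-Gamma(22/5, 1293/20)
obs 7: x=-5/2 → posterior Inverse-Gamma(49/10, 2831/40)
obs 8: x=3/2 → posterior Inverse-Gamma(27/5, 709/10)
obs 9: x=7/2 → posterior Inverse-Gamma(59/10, 2961/40)
obs 10: x=-3/2 → posterior Inverse-Gamma(32/5, 1543/20)

k = 3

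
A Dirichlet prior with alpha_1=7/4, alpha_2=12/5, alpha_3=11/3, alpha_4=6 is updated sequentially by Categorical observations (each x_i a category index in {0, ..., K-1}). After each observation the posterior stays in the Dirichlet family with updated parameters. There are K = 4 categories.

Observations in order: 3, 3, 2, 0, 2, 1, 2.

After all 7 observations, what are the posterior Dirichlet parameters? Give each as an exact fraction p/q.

alpha_1=11/4, alpha_2=17/5, alpha_3=20/3, alpha_4=8

obs 1: x=3 → posterior Dirichlet(7/4, 12/5, 11/3, 7)
obs 2: x=3 → posterior Dirichlet(7/4, 12/5, 11/3, 8)
obs 3: x=2 → posterior Dirichlet(7/4, 12/5, 14/3, 8)
obs 4: x=0 → posterior Dirichlet(11/4, 12/5, 14/3, 8)
obs 5: x=2 → posterior Dirichlet(11/4, 12/5, 17/3, 8)
obs 6: x=1 → posterior Dirichlet(11/4, 17/5, 17/3, 8)
obs 7: x=2 → posterior Dirichlet(11/4, 17/5, 20/3, 8)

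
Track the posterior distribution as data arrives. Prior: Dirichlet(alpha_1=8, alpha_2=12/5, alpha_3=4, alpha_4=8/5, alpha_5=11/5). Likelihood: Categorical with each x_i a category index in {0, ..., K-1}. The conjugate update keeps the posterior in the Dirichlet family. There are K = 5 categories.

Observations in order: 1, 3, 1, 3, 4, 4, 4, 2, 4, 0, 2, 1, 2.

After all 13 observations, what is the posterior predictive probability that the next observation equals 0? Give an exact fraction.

obs 1: x=1 → posterior Dirichlet(8, 17/5, 4, 8/5, 11/5)
obs 2: x=3 → posterior Dirichlet(8, 17/5, 4, 13/5, 11/5)
obs 3: x=1 → posterior Dirichlet(8, 22/5, 4, 13/5, 11/5)
obs 4: x=3 → posterior Dirichlet(8, 22/5, 4, 18/5, 11/5)
obs 5: x=4 → posterior Dirichlet(8, 22/5, 4, 18/5, 16/5)
obs 6: x=4 → posterior Dirichlet(8, 22/5, 4, 18/5, 21/5)
obs 7: x=4 → posterior Dirichlet(8, 22/5, 4, 18/5, 26/5)
obs 8: x=2 → posterior Dirichlet(8, 22/5, 5, 18/5, 26/5)
obs 9: x=4 → posterior Dirichlet(8, 22/5, 5, 18/5, 31/5)
obs 10: x=0 → posterior Dirichlet(9, 22/5, 5, 18/5, 31/5)
obs 11: x=2 → posterior Dirichlet(9, 22/5, 6, 18/5, 31/5)
obs 12: x=1 → posterior Dirichlet(9, 27/5, 6, 18/5, 31/5)
obs 13: x=2 → posterior Dirichlet(9, 27/5, 7, 18/5, 31/5)

15/52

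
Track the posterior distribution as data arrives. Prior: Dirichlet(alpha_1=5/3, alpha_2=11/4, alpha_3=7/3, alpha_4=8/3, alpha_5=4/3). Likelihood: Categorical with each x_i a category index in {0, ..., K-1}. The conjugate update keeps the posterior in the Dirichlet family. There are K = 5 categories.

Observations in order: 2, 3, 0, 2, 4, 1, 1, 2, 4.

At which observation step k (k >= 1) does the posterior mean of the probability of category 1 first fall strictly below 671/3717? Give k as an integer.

k = 5

obs 1: x=2 → posterior Dirichlet(5/3, 11/4, 10/3, 8/3, 4/3)
obs 2: x=3 → posterior Dirichlet(5/3, 11/4, 10/3, 11/3, 4/3)
obs 3: x=0 → posterior Dirichlet(8/3, 11/4, 10/3, 11/3, 4/3)
obs 4: x=2 → posterior Dirichlet(8/3, 11/4, 13/3, 11/3, 4/3)
obs 5: x=4 → posterior Dirichlet(8/3, 11/4, 13/3, 11/3, 7/3)
obs 6: x=1 → posterior Dirichlet(8/3, 15/4, 13/3, 11/3, 7/3)
obs 7: x=1 → posterior Dirichlet(8/3, 19/4, 13/3, 11/3, 7/3)
obs 8: x=2 → posterior Dirichlet(8/3, 19/4, 16/3, 11/3, 7/3)
obs 9: x=4 → posterior Dirichlet(8/3, 19/4, 16/3, 11/3, 10/3)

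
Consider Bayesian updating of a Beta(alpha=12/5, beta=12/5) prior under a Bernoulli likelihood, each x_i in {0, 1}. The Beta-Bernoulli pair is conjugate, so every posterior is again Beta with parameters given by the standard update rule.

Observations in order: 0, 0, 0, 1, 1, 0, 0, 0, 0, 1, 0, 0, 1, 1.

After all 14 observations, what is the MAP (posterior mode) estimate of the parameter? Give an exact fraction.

8/21

obs 1: x=0 → posterior Beta(12/5, 17/5)
obs 2: x=0 → posterior Beta(12/5, 22/5)
obs 3: x=0 → posterior Beta(12/5, 27/5)
obs 4: x=1 → posterior Beta(17/5, 27/5)
obs 5: x=1 → posterior Beta(22/5, 27/5)
obs 6: x=0 → posterior Beta(22/5, 32/5)
obs 7: x=0 → posterior Beta(22/5, 37/5)
obs 8: x=0 → posterior Beta(22/5, 42/5)
obs 9: x=0 → posterior Beta(22/5, 47/5)
obs 10: x=1 → posterior Beta(27/5, 47/5)
obs 11: x=0 → posterior Beta(27/5, 52/5)
obs 12: x=0 → posterior Beta(27/5, 57/5)
obs 13: x=1 → posterior Beta(32/5, 57/5)
obs 14: x=1 → posterior Beta(37/5, 57/5)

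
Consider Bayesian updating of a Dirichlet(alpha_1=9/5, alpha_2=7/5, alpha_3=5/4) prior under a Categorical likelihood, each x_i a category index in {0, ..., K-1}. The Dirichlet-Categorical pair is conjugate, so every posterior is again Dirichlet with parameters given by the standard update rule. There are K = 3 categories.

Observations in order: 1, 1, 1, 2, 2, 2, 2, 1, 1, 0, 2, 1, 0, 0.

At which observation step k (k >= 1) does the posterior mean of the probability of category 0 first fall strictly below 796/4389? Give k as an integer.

obs 1: x=1 → posterior Dirichlet(9/5, 12/5, 5/4)
obs 2: x=1 → posterior Dirichlet(9/5, 17/5, 5/4)
obs 3: x=1 → posterior Dirichlet(9/5, 22/5, 5/4)
obs 4: x=2 → posterior Dirichlet(9/5, 22/5, 9/4)
obs 5: x=2 → posterior Dirichlet(9/5, 22/5, 13/4)
obs 6: x=2 → posterior Dirichlet(9/5, 22/5, 17/4)
obs 7: x=2 → posterior Dirichlet(9/5, 22/5, 21/4)
obs 8: x=1 → posterior Dirichlet(9/5, 27/5, 21/4)
obs 9: x=1 → posterior Dirichlet(9/5, 32/5, 21/4)
obs 10: x=0 → posterior Dirichlet(14/5, 32/5, 21/4)
obs 11: x=2 → posterior Dirichlet(14/5, 32/5, 25/4)
obs 12: x=1 → posterior Dirichlet(14/5, 37/5, 25/4)
obs 13: x=0 → posterior Dirichlet(19/5, 37/5, 25/4)
obs 14: x=0 → posterior Dirichlet(24/5, 37/5, 25/4)

k = 6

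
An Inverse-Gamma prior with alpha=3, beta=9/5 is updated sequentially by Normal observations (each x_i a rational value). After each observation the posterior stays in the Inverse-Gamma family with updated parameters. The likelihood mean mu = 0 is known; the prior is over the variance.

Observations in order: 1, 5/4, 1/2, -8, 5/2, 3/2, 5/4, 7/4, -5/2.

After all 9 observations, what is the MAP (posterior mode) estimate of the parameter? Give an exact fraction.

7183/1360

obs 1: x=1 → posterior Inverse-Gamma(7/2, 23/10)
obs 2: x=5/4 → posterior Inverse-Gamma(4, 493/160)
obs 3: x=1/2 → posterior Inverse-Gamma(9/2, 513/160)
obs 4: x=-8 → posterior Inverse-Gamma(5, 5633/160)
obs 5: x=5/2 → posterior Inverse-Gamma(11/2, 6133/160)
obs 6: x=3/2 → posterior Inverse-Gamma(6, 6313/160)
obs 7: x=5/4 → posterior Inverse-Gamma(13/2, 3219/80)
obs 8: x=7/4 → posterior Inverse-Gamma(7, 6683/160)
obs 9: x=-5/2 → posterior Inverse-Gamma(15/2, 7183/160)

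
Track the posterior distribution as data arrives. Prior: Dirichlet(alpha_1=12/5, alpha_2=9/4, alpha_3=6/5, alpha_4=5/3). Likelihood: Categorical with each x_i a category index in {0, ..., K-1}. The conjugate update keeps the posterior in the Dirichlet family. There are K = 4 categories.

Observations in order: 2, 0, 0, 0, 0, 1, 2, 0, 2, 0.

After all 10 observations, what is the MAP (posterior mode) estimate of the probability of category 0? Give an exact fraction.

obs 1: x=2 → posterior Dirichlet(12/5, 9/4, 11/5, 5/3)
obs 2: x=0 → posterior Dirichlet(17/5, 9/4, 11/5, 5/3)
obs 3: x=0 → posterior Dirichlet(22/5, 9/4, 11/5, 5/3)
obs 4: x=0 → posterior Dirichlet(27/5, 9/4, 11/5, 5/3)
obs 5: x=0 → posterior Dirichlet(32/5, 9/4, 11/5, 5/3)
obs 6: x=1 → posterior Dirichlet(32/5, 13/4, 11/5, 5/3)
obs 7: x=2 → posterior Dirichlet(32/5, 13/4, 16/5, 5/3)
obs 8: x=0 → posterior Dirichlet(37/5, 13/4, 16/5, 5/3)
obs 9: x=2 → posterior Dirichlet(37/5, 13/4, 21/5, 5/3)
obs 10: x=0 → posterior Dirichlet(42/5, 13/4, 21/5, 5/3)

444/811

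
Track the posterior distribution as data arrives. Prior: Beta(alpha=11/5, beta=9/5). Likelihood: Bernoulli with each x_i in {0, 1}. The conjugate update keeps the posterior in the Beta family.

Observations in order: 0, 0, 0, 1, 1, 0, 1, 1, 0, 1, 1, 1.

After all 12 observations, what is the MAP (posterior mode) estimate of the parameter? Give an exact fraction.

obs 1: x=0 → posterior Beta(11/5, 14/5)
obs 2: x=0 → posterior Beta(11/5, 19/5)
obs 3: x=0 → posterior Beta(11/5, 24/5)
obs 4: x=1 → posterior Beta(16/5, 24/5)
obs 5: x=1 → posterior Beta(21/5, 24/5)
obs 6: x=0 → posterior Beta(21/5, 29/5)
obs 7: x=1 → posterior Beta(26/5, 29/5)
obs 8: x=1 → posterior Beta(31/5, 29/5)
obs 9: x=0 → posterior Beta(31/5, 34/5)
obs 10: x=1 → posterior Beta(36/5, 34/5)
obs 11: x=1 → posterior Beta(41/5, 34/5)
obs 12: x=1 → posterior Beta(46/5, 34/5)

41/70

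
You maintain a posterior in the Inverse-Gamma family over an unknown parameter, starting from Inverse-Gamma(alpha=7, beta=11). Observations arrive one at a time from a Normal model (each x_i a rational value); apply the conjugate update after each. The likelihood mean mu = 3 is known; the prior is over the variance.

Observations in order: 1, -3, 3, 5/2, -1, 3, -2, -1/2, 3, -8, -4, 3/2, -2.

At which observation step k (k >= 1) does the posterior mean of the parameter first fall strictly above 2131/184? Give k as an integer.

k = 11

obs 1: x=1 → posterior Inverse-Gamma(15/2, 13)
obs 2: x=-3 → posterior Inverse-Gamma(8, 31)
obs 3: x=3 → posterior Inverse-Gamma(17/2, 31)
obs 4: x=5/2 → posterior Inverse-Gamma(9, 249/8)
obs 5: x=-1 → posterior Inverse-Gamma(19/2, 313/8)
obs 6: x=3 → posterior Inverse-Gamma(10, 313/8)
obs 7: x=-2 → posterior Inverse-Gamma(21/2, 413/8)
obs 8: x=-1/2 → posterior Inverse-Gamma(11, 231/4)
obs 9: x=3 → posterior Inverse-Gamma(23/2, 231/4)
obs 10: x=-8 → posterior Inverse-Gamma(12, 473/4)
obs 11: x=-4 → posterior Inverse-Gamma(25/2, 571/4)
obs 12: x=3/2 → posterior Inverse-Gamma(13, 1151/8)
obs 13: x=-2 → posterior Inverse-Gamma(27/2, 1251/8)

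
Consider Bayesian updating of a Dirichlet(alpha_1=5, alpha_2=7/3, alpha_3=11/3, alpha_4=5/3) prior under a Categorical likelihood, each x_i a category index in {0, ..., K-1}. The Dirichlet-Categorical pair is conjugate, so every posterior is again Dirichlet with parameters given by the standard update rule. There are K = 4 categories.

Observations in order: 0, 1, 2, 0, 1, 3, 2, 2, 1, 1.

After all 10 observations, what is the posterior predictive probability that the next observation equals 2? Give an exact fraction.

5/17

obs 1: x=0 → posterior Dirichlet(6, 7/3, 11/3, 5/3)
obs 2: x=1 → posterior Dirichlet(6, 10/3, 11/3, 5/3)
obs 3: x=2 → posterior Dirichlet(6, 10/3, 14/3, 5/3)
obs 4: x=0 → posterior Dirichlet(7, 10/3, 14/3, 5/3)
obs 5: x=1 → posterior Dirichlet(7, 13/3, 14/3, 5/3)
obs 6: x=3 → posterior Dirichlet(7, 13/3, 14/3, 8/3)
obs 7: x=2 → posterior Dirichlet(7, 13/3, 17/3, 8/3)
obs 8: x=2 → posterior Dirichlet(7, 13/3, 20/3, 8/3)
obs 9: x=1 → posterior Dirichlet(7, 16/3, 20/3, 8/3)
obs 10: x=1 → posterior Dirichlet(7, 19/3, 20/3, 8/3)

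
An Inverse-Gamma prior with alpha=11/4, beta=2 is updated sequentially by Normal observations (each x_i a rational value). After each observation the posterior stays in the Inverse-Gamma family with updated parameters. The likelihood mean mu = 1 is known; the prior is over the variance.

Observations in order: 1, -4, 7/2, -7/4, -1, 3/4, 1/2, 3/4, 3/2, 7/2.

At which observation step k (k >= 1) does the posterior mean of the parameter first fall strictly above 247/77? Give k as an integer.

k = 2

obs 1: x=1 → posterior Inverse-Gamma(13/4, 2)
obs 2: x=-4 → posterior Inverse-Gamma(15/4, 29/2)
obs 3: x=7/2 → posterior Inverse-Gamma(17/4, 141/8)
obs 4: x=-7/4 → posterior Inverse-Gamma(19/4, 685/32)
obs 5: x=-1 → posterior Inverse-Gamma(21/4, 749/32)
obs 6: x=3/4 → posterior Inverse-Gamma(23/4, 375/16)
obs 7: x=1/2 → posterior Inverse-Gamma(25/4, 377/16)
obs 8: x=3/4 → posterior Inverse-Gamma(27/4, 755/32)
obs 9: x=3/2 → posterior Inverse-Gamma(29/4, 759/32)
obs 10: x=7/2 → posterior Inverse-Gamma(31/4, 859/32)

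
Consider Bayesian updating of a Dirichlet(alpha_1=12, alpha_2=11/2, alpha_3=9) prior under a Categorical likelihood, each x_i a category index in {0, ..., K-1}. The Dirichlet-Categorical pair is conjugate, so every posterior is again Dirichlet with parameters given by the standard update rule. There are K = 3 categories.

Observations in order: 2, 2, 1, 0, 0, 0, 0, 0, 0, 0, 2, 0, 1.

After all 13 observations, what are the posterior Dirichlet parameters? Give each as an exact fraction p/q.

obs 1: x=2 → posterior Dirichlet(12, 11/2, 10)
obs 2: x=2 → posterior Dirichlet(12, 11/2, 11)
obs 3: x=1 → posterior Dirichlet(12, 13/2, 11)
obs 4: x=0 → posterior Dirichlet(13, 13/2, 11)
obs 5: x=0 → posterior Dirichlet(14, 13/2, 11)
obs 6: x=0 → posterior Dirichlet(15, 13/2, 11)
obs 7: x=0 → posterior Dirichlet(16, 13/2, 11)
obs 8: x=0 → posterior Dirichlet(17, 13/2, 11)
obs 9: x=0 → posterior Dirichlet(18, 13/2, 11)
obs 10: x=0 → posterior Dirichlet(19, 13/2, 11)
obs 11: x=2 → posterior Dirichlet(19, 13/2, 12)
obs 12: x=0 → posterior Dirichlet(20, 13/2, 12)
obs 13: x=1 → posterior Dirichlet(20, 15/2, 12)

alpha_1=20, alpha_2=15/2, alpha_3=12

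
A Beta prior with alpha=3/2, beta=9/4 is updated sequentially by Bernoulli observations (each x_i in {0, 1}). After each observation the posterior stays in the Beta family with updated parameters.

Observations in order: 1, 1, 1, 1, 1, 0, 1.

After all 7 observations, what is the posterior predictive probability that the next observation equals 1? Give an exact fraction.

obs 1: x=1 → posterior Beta(5/2, 9/4)
obs 2: x=1 → posterior Beta(7/2, 9/4)
obs 3: x=1 → posterior Beta(9/2, 9/4)
obs 4: x=1 → posterior Beta(11/2, 9/4)
obs 5: x=1 → posterior Beta(13/2, 9/4)
obs 6: x=0 → posterior Beta(13/2, 13/4)
obs 7: x=1 → posterior Beta(15/2, 13/4)

30/43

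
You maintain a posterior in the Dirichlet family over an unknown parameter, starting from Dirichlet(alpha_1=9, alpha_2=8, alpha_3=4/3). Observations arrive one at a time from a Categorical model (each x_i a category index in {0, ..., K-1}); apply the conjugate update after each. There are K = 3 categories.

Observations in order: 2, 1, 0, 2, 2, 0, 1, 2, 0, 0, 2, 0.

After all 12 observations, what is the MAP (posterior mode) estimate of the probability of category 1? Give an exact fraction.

obs 1: x=2 → posterior Dirichlet(9, 8, 7/3)
obs 2: x=1 → posterior Dirichlet(9, 9, 7/3)
obs 3: x=0 → posterior Dirichlet(10, 9, 7/3)
obs 4: x=2 → posterior Dirichlet(10, 9, 10/3)
obs 5: x=2 → posterior Dirichlet(10, 9, 13/3)
obs 6: x=0 → posterior Dirichlet(11, 9, 13/3)
obs 7: x=1 → posterior Dirichlet(11, 10, 13/3)
obs 8: x=2 → posterior Dirichlet(11, 10, 16/3)
obs 9: x=0 → posterior Dirichlet(12, 10, 16/3)
obs 10: x=0 → posterior Dirichlet(13, 10, 16/3)
obs 11: x=2 → posterior Dirichlet(13, 10, 19/3)
obs 12: x=0 → posterior Dirichlet(14, 10, 19/3)

27/82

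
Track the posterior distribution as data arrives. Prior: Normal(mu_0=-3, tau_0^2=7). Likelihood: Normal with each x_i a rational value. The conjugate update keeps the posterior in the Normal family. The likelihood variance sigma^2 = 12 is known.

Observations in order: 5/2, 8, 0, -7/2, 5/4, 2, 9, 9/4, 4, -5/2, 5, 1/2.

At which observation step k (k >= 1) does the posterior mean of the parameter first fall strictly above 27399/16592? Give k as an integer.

obs 1: x=5/2 → posterior Normal(-37/38, 84/19)
obs 2: x=8 → posterior Normal(75/52, 42/13)
obs 3: x=0 → posterior Normal(25/22, 28/11)
obs 4: x=-7/2 → posterior Normal(13/40, 21/10)
obs 5: x=5/4 → posterior Normal(87/188, 84/47)
obs 6: x=2 → posterior Normal(143/216, 14/9)
obs 7: x=9 → posterior Normal(395/244, 84/61)
obs 8: x=9/4 → posterior Normal(229/136, 21/17)
obs 9: x=4 → posterior Normal(19/10, 28/25)
obs 10: x=-5/2 → posterior Normal(125/82, 42/41)
obs 11: x=5 → posterior Normal(160/89, 84/89)
obs 12: x=1/2 → posterior Normal(109/64, 7/8)

k = 8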